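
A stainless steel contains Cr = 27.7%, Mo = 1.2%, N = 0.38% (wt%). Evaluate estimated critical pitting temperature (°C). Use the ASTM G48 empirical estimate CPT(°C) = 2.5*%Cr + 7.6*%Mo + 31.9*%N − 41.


Apply the ASTM G48 empirical CPT estimate: CPT(°C) = 2.5*%Cr + 7.6*%Mo + 31.9*%N − 41
2.5*27.7 = 69.25; 7.6*1.2 = 9.12; 31.9*0.38 = 12.122
CPT = 69.25 + 9.12 + 12.122 − 41 = 49.492 °C
Rounded to 0.1 °C: CPT ≈ 49.5 °C

49.5 °C


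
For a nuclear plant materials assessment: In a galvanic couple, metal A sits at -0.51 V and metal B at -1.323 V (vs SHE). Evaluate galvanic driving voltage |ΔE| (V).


Driving voltage is the absolute potential difference.
|ΔE| = |-0.51 − (-1.323)| = 0.813 V

0.813 V


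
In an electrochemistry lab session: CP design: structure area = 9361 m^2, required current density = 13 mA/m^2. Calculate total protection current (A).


I = area * current density, then convert mA → A (÷1000)
I = 9361 * 13 / 1000 = 121.69 A

121.69 A


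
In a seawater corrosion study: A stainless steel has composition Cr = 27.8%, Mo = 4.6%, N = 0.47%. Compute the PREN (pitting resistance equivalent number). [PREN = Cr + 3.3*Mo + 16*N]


Apply the PREN formula: PREN = Cr + 3.3*Mo + 16*N
PREN = 27.8 + 3.3*4.6 + 16*0.47
PREN = 27.8 + 15.18 + 7.52 = 50.5

50.5


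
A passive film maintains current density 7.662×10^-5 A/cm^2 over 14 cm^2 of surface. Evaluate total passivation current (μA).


I = i_pass * A, then convert A → μA (×10^6)
I = 7.662×10^-5 * 14 * 10^6 = 1072.68 μA

1072.68 μA


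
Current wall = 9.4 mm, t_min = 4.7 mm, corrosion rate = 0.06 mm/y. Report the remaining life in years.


Apply the remaining-life relation: RL = (t_current − t_min) / CR
RL = (9.4 − 4.7) / 0.06 = 4.7 / 0.06 = 78.3 years

78.3 years


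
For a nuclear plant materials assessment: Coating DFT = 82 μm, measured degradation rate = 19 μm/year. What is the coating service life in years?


Service life = thickness / degradation rate
Life = 82 / 19 = 4.3 years

4.3 years


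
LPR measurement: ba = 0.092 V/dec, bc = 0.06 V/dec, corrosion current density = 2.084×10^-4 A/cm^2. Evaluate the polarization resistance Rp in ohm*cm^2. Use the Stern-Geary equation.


Apply the Stern-Geary equation: Rp = ba*bc / (2.303*icorr*(ba+bc))
ba*bc = 0.092*0.06 = 0.00552
ba+bc = 0.152; 2.303*icorr*(ba+bc) = 2.303*2.084×10^-4*0.152 = 7.295167×10^-5
Rp = 0.00552 / 7.295167×10^-5 = 75.67 ohm*cm^2

75.67 ohm*cm^2


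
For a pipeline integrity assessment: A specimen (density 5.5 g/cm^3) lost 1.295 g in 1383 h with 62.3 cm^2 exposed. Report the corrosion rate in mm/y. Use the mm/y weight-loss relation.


Apply the mm/y weight-loss relation: CR = 87600 * W / (D * A * T)
Numerator: 87600 * 1.295 = 113442.0
Denominator: 5.5 * 62.3 * 1383 = 473884.95
CR = 113442.0 / 473884.95 = 0.2394 mm/y

0.2394 mm/y


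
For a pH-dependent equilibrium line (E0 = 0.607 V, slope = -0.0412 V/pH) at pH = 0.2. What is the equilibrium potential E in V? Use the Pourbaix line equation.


Apply the Pourbaix line equation: E = E0 + slope*pH
E = 0.607 + (-0.0412)*0.2 = 0.607 + (-0.00824) = 0.59876 V
Rounded to 3 decimal places: E = 0.599 V

0.599 V


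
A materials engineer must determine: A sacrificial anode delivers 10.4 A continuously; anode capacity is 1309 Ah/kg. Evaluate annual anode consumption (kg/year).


Annual consumption = current * hours per year / capacity
Rate = 10.4 * 8760 / 1309 = 69.6 kg/year

69.6 kg/year


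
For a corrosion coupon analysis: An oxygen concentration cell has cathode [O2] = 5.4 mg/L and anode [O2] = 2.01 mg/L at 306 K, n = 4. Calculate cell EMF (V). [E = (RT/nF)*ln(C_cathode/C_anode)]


Apply the Nernst concentration-cell relation: E = (RT/nF)*ln(C_cathode/C_anode)
RT/nF = 8.314*306/(4*96485) = 0.00659192 V
ln(5.4/2.01) = 0.98826
E = 0.00659192 * 0.98826 = 0.00651 V

0.00651 V


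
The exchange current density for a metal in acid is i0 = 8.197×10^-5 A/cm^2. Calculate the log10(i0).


i0 = 8.197×10^-5 A/cm^2
log10(i0) = -4.086

-4.086


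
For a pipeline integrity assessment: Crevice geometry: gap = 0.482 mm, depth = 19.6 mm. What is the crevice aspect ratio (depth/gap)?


Aspect ratio = depth / gap
Ratio = 19.6 / 0.482 = 40.7

40.7


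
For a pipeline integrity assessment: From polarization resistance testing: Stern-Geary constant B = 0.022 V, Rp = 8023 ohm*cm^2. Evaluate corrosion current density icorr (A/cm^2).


Apply the Stern-Geary relation: icorr = B / Rp
icorr = 0.022 / 8023 = 2.742×10^-6 A/cm^2

2.742×10^-6 A/cm^2


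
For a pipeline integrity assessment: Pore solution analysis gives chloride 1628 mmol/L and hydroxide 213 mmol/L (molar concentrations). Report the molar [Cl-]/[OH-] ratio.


Threshold parameter = [Cl-] / [OH-] (molar basis; both in mmol/L, so units cancel)
Ratio = 1628 / 213 = 7.64

7.64


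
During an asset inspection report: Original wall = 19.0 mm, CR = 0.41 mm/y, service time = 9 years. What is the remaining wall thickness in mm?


Remaining wall = original − CR × time
t = 19.0 − 0.41*9 = 19.0 − 3.69 = 15.31 mm

15.31 mm


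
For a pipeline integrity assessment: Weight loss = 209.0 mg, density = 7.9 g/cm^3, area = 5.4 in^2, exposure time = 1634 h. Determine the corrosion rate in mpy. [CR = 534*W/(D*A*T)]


Apply the mpy weight-loss relation: CR = 534 * W / (D * A * T)
Numerator: 534 * 209.0 = 111606.0
Denominator: 7.9 * 5.4 * 1634 = 69706.44
CR = 111606.0 / 69706.44 = 1.6011 mpy

1.6011 mpy


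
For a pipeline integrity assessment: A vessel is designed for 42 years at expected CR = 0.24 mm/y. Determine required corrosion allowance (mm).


Corrosion allowance = CR × design life
CA = 0.24 * 42 = 10.08 mm

10.08 mm


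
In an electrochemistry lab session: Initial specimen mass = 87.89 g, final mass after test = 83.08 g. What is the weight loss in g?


Weight loss = initial − final
WL = 87.89 − 83.08 = 4.81 g

4.81 g


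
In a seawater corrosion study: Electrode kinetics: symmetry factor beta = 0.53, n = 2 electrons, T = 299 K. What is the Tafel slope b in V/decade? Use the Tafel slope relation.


Apply the Tafel slope relation: b = 2.303*R*T/(beta*n*F)
Numerator: 2.303 * 8.314 * 299 = 5725.0
Denominator: 0.53 * 2 * 96485 = 102274.1
b = 5725.0 / 102274.1 = 0.056 V/decade

0.056 V/decade


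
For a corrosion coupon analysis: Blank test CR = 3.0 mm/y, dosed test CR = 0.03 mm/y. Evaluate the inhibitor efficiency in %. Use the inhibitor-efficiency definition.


Apply the inhibitor-efficiency definition: IE = (CR_blank − CR_inh)/CR_blank × 100
IE = (3.0 − 0.03) / 3.0 × 100
IE = 2.97 / 3.0 × 100 = 99.0 %

99.0 %


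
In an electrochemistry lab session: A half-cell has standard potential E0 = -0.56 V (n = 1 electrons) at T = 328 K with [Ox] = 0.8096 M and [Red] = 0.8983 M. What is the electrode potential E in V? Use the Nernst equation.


Apply the Nernst equation: E = E0 + (RT/nF)*ln([Ox]/[Red])
Step 1: RT/nF = 8.314*328/(1*96485) = 0.02826338 V
Step 2: [Ox]/[Red] = 0.8096/0.8983 = 0.901258
Step 3: ln(0.901258) = -0.103964
Step 4: correction = 0.02826338 * -0.103964 = -0.0029 V
E = -0.56 + -0.0029 = -0.5629 V

-0.5629 V


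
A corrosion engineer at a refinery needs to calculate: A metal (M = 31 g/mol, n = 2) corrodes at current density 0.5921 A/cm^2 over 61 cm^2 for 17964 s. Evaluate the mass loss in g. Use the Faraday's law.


Apply Faraday's law: m = i*A*t*M / (n*F)
Total charge passed Q = i*A*t = 0.5921*61*17964 = 648825.5484 C
m = Q*M/(n*F) = 648825.5484*31/(2*96485) = 104.2317 g

104.2317 g


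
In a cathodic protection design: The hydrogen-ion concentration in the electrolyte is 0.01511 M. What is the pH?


pH = −log10[H+]
pH = −log10(0.01511) = 1.82

1.82


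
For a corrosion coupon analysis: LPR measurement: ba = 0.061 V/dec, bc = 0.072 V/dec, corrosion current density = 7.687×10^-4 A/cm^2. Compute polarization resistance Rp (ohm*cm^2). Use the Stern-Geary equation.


Apply the Stern-Geary equation: Rp = ba*bc / (2.303*icorr*(ba+bc))
ba*bc = 0.061*0.072 = 0.004392
ba+bc = 0.133; 2.303*icorr*(ba+bc) = 2.303*7.687×10^-4*0.133 = 2.3545204×10^-4
Rp = 0.004392 / 2.3545204×10^-4 = 18.65 ohm*cm^2

18.65 ohm*cm^2


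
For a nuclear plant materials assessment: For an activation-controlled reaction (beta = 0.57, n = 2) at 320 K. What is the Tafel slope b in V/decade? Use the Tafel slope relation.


Apply the Tafel slope relation: b = 2.303*R*T/(beta*n*F)
Numerator: 2.303 * 8.314 * 320 = 6127.09
Denominator: 0.57 * 2 * 96485 = 109992.9
b = 6127.09 / 109992.9 = 0.0557 V/decade

0.0557 V/decade


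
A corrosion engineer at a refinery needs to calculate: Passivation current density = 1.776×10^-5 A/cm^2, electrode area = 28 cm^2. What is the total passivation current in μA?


I = i_pass * A, then convert A → μA (×10^6)
I = 1.776×10^-5 * 28 * 10^6 = 497.28 μA

497.28 μA


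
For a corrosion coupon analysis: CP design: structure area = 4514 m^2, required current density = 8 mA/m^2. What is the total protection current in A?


I = area * current density, then convert mA → A (÷1000)
I = 4514 * 8 / 1000 = 36.11 A

36.11 A


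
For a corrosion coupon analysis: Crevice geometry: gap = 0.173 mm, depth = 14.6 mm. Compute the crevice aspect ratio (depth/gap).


Aspect ratio = depth / gap
Ratio = 14.6 / 0.173 = 84.4

84.4


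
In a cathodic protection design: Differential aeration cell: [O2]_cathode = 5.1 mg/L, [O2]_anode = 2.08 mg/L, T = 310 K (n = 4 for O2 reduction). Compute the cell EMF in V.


Apply the Nernst concentration-cell relation: E = (RT/nF)*ln(C_cathode/C_anode)
RT/nF = 8.314*310/(4*96485) = 0.00667808 V
ln(5.1/2.08) = 0.89687
E = 0.00667808 * 0.89687 = 0.00599 V

0.00599 V


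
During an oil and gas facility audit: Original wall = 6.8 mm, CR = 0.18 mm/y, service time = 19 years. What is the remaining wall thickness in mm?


Remaining wall = original − CR × time
t = 6.8 − 0.18*19 = 6.8 − 3.42 = 3.38 mm

3.38 mm


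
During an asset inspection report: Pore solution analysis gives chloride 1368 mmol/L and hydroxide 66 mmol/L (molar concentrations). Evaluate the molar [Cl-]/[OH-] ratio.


Threshold parameter = [Cl-] / [OH-] (molar basis; both in mmol/L, so units cancel)
Ratio = 1368 / 66 = 20.73

20.73


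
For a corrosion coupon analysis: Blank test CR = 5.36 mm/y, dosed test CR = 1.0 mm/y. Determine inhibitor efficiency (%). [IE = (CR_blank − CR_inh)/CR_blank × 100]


Apply the inhibitor-efficiency definition: IE = (CR_blank − CR_inh)/CR_blank × 100
IE = (5.36 − 1.0) / 5.36 × 100
IE = 4.36 / 5.36 × 100 = 81.3 %

81.3 %


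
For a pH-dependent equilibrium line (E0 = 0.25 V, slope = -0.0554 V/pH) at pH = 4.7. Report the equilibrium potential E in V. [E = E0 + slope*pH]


Apply the Pourbaix line equation: E = E0 + slope*pH
E = 0.25 + (-0.0554)*4.7 = 0.25 + (-0.26038) = -0.01038 V
Rounded to 4 decimal places: E = -0.0104 V

-0.0104 V


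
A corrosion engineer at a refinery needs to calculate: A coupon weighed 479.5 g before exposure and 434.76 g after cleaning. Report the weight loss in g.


Weight loss = initial − final
WL = 479.5 − 434.76 = 44.74 g

44.74 g


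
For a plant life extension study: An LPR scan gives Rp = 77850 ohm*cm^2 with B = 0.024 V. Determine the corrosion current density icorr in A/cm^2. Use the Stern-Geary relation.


Apply the Stern-Geary relation: icorr = B / Rp
icorr = 0.024 / 77850 = 3.083×10^-7 A/cm^2

3.083×10^-7 A/cm^2


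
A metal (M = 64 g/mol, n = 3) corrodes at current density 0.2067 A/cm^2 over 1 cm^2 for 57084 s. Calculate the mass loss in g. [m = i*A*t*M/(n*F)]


Apply Faraday's law: m = i*A*t*M / (n*F)
Total charge passed Q = i*A*t = 0.2067*1*57084 = 11799.2628 C
m = Q*M/(n*F) = 11799.2628*64/(3*96485) = 2.60888 g

2.60888 g


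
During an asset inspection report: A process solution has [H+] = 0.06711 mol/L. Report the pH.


pH = −log10[H+]
pH = −log10(0.06711) = 1.17

1.17


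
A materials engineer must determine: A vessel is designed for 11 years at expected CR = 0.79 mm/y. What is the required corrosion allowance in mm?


Corrosion allowance = CR × design life
CA = 0.79 * 11 = 8.69 mm

8.69 mm


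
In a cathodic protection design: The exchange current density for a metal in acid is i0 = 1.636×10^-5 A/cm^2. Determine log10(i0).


i0 = 1.636×10^-5 A/cm^2
log10(i0) = -4.786

-4.786


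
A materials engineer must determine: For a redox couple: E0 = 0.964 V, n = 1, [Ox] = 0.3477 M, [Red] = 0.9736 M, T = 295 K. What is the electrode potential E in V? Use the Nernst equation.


Apply the Nernst equation: E = E0 + (RT/nF)*ln([Ox]/[Red])
Step 1: RT/nF = 8.314*295/(1*96485) = 0.02541981 V
Step 2: [Ox]/[Red] = 0.3477/0.9736 = 0.357128
Step 3: ln(0.357128) = -1.029661
Step 4: correction = 0.02541981 * -1.029661 = -0.0262 V
E = 0.964 + -0.0262 = 0.9378 V

0.9378 V


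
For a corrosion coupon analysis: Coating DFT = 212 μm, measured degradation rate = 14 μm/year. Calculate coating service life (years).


Service life = thickness / degradation rate
Life = 212 / 14 = 15.1 years

15.1 years


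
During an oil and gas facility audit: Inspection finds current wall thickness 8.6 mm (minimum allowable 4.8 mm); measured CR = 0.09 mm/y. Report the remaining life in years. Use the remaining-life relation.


Apply the remaining-life relation: RL = (t_current − t_min) / CR
RL = (8.6 − 4.8) / 0.09 = 3.8 / 0.09 = 42.2 years

42.2 years


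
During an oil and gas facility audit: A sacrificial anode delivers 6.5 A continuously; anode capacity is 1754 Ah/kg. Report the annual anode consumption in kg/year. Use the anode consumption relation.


Annual consumption = current * hours per year / capacity
Rate = 6.5 * 8760 / 1754 = 32.5 kg/year

32.5 kg/year


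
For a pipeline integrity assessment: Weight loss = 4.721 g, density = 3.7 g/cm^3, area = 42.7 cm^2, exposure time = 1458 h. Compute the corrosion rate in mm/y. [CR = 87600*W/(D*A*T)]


Apply the mm/y weight-loss relation: CR = 87600 * W / (D * A * T)
Numerator: 87600 * 4.721 = 413559.6
Denominator: 3.7 * 42.7 * 1458 = 230349.42
CR = 413559.6 / 230349.42 = 1.79536 mm/y

1.79536 mm/y


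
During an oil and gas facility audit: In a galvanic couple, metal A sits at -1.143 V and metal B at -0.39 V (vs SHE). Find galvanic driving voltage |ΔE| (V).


Driving voltage is the absolute potential difference.
|ΔE| = |-1.143 − (-0.39)| = 0.753 V

0.753 V


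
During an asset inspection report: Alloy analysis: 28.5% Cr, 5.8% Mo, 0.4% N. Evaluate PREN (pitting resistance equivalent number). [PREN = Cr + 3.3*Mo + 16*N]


Apply the PREN formula: PREN = Cr + 3.3*Mo + 16*N
PREN = 28.5 + 3.3*5.8 + 16*0.4
PREN = 28.5 + 19.14 + 6.4 = 54.04

54.04


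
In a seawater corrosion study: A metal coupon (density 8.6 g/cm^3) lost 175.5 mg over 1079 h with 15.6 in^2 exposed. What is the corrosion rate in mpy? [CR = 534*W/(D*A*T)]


Apply the mpy weight-loss relation: CR = 534 * W / (D * A * T)
Numerator: 534 * 175.5 = 93717.0
Denominator: 8.6 * 15.6 * 1079 = 144758.64
CR = 93717.0 / 144758.64 = 0.6474 mpy

0.6474 mpy


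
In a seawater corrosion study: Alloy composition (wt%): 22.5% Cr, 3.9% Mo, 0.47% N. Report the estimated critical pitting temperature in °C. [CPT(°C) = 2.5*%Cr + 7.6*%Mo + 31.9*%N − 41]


Apply the ASTM G48 empirical CPT estimate: CPT(°C) = 2.5*%Cr + 7.6*%Mo + 31.9*%N − 41
2.5*22.5 = 56.25; 7.6*3.9 = 29.64; 31.9*0.47 = 14.993
CPT = 56.25 + 29.64 + 14.993 − 41 = 59.883 °C
Rounded to 0.1 °C: CPT ≈ 59.9 °C

59.9 °C


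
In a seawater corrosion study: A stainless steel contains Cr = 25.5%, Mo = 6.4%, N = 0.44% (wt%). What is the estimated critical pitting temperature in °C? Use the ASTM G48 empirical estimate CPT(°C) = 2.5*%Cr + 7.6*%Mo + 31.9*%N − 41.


Apply the ASTM G48 empirical CPT estimate: CPT(°C) = 2.5*%Cr + 7.6*%Mo + 31.9*%N − 41
2.5*25.5 = 63.75; 7.6*6.4 = 48.64; 31.9*0.44 = 14.036
CPT = 63.75 + 48.64 + 14.036 − 41 = 85.426 °C
Rounded to 0.1 °C: CPT ≈ 85.4 °C

85.4 °C


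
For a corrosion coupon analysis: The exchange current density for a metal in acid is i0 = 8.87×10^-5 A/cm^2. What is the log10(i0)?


i0 = 8.87×10^-5 A/cm^2
log10(i0) = -4.052

-4.052


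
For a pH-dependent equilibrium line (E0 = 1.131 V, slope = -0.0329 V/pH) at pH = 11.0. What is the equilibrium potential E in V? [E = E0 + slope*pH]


Apply the Pourbaix line equation: E = E0 + slope*pH
E = 1.131 + (-0.0329)*11.0 = 1.131 + (-0.3619) = 0.7691 V
Rounded to 4 decimal places: E = 0.7691 V

0.7691 V


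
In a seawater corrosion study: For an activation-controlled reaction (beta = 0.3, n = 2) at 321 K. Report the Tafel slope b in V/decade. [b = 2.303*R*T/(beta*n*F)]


Apply the Tafel slope relation: b = 2.303*R*T/(beta*n*F)
Numerator: 2.303 * 8.314 * 321 = 6146.23
Denominator: 0.3 * 2 * 96485 = 57891.0
b = 6146.23 / 57891.0 = 0.1062 V/decade

0.1062 V/decade


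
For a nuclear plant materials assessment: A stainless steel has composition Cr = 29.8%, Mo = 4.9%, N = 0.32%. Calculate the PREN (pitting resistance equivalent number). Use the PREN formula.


Apply the PREN formula: PREN = Cr + 3.3*Mo + 16*N
PREN = 29.8 + 3.3*4.9 + 16*0.32
PREN = 29.8 + 16.17 + 5.12 = 51.09

51.09


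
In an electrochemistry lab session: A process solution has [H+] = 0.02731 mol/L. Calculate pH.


pH = −log10[H+]
pH = −log10(0.02731) = 1.56

1.56


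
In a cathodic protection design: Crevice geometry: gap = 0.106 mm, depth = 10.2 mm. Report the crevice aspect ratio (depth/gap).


Aspect ratio = depth / gap
Ratio = 10.2 / 0.106 = 96.2

96.2


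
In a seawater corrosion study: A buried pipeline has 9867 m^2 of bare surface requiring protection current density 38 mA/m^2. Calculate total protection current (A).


I = area * current density, then convert mA → A (÷1000)
I = 9867 * 38 / 1000 = 374.95 A

374.95 A


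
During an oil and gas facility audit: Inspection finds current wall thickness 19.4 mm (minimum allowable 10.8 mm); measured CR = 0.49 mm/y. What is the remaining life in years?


Apply the remaining-life relation: RL = (t_current − t_min) / CR
RL = (19.4 − 10.8) / 0.49 = 8.6 / 0.49 = 17.6 years

17.6 years


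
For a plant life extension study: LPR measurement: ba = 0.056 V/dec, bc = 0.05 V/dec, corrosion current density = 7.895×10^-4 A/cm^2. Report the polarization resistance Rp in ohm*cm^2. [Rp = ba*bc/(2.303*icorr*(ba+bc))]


Apply the Stern-Geary equation: Rp = ba*bc / (2.303*icorr*(ba+bc))
ba*bc = 0.056*0.05 = 0.0028
ba+bc = 0.106; 2.303*icorr*(ba+bc) = 2.303*7.895×10^-4*0.106 = 1.9273116×10^-4
Rp = 0.0028 / 1.9273116×10^-4 = 14.53 ohm*cm^2

14.53 ohm*cm^2


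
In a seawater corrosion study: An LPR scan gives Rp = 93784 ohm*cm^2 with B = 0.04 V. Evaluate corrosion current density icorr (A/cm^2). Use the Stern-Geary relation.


Apply the Stern-Geary relation: icorr = B / Rp
icorr = 0.04 / 93784 = 4.265×10^-7 A/cm^2

4.265×10^-7 A/cm^2


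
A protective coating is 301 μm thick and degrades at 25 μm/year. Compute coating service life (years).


Service life = thickness / degradation rate
Life = 301 / 25 = 12.0 years

12.0 years


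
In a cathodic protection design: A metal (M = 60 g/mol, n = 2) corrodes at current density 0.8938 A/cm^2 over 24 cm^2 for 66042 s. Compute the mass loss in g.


Apply Faraday's law: m = i*A*t*M / (n*F)
Total charge passed Q = i*A*t = 0.8938*24*66042 = 1416680.1504 C
m = Q*M/(n*F) = 1416680.1504*60/(2*96485) = 440.48717 g

440.48717 g


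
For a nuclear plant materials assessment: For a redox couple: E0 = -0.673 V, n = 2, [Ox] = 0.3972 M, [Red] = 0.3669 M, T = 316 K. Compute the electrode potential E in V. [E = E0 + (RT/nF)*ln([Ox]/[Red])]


Apply the Nernst equation: E = E0 + (RT/nF)*ln([Ox]/[Red])
Step 1: RT/nF = 8.314*316/(2*96485) = 0.01361468 V
Step 2: [Ox]/[Red] = 0.3972/0.3669 = 1.082584
Step 3: ln(1.082584) = 0.079351
Step 4: correction = 0.01361468 * 0.079351 = 0.001 V
E = -0.673 + 0.001 = -0.672 V

-0.672 V


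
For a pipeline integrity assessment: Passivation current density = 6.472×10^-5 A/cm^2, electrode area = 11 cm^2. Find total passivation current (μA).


I = i_pass * A, then convert A → μA (×10^6)
I = 6.472×10^-5 * 11 * 10^6 = 711.92 μA

711.92 μA


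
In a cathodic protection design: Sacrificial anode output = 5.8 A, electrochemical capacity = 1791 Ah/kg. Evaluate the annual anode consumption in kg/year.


Annual consumption = current * hours per year / capacity
Rate = 5.8 * 8760 / 1791 = 28.4 kg/year

28.4 kg/year


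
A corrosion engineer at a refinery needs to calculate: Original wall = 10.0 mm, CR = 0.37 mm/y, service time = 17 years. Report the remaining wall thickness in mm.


Remaining wall = original − CR × time
t = 10.0 − 0.37*17 = 10.0 − 6.29 = 3.71 mm

3.71 mm


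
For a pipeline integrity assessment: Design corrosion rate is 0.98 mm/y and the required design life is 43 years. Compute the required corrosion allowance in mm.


Corrosion allowance = CR × design life
CA = 0.98 * 43 = 42.14 mm

42.14 mm


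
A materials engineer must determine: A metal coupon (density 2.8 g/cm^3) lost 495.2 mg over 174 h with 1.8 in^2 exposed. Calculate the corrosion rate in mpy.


Apply the mpy weight-loss relation: CR = 534 * W / (D * A * T)
Numerator: 534 * 495.2 = 264436.8
Denominator: 2.8 * 1.8 * 174 = 876.96
CR = 264436.8 / 876.96 = 301.538 mpy

301.538 mpy


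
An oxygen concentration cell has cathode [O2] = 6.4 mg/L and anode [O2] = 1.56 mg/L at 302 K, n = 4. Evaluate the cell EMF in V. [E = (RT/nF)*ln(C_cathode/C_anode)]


Apply the Nernst concentration-cell relation: E = (RT/nF)*ln(C_cathode/C_anode)
RT/nF = 8.314*302/(4*96485) = 0.00650575 V
ln(6.4/1.56) = 1.41161
E = 0.00650575 * 1.41161 = 0.00918 V

0.00918 V


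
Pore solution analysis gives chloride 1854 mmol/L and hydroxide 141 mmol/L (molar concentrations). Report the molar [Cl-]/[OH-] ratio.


Threshold parameter = [Cl-] / [OH-] (molar basis; both in mmol/L, so units cancel)
Ratio = 1854 / 141 = 13.15

13.15


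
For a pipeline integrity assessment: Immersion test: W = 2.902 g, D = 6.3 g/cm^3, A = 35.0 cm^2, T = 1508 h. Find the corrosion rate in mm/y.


Apply the mm/y weight-loss relation: CR = 87600 * W / (D * A * T)
Numerator: 87600 * 2.902 = 254215.2
Denominator: 6.3 * 35.0 * 1508 = 332514.0
CR = 254215.2 / 332514.0 = 0.76452 mm/y

0.76452 mm/y


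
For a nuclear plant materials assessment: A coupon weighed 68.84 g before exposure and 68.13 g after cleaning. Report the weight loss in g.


Weight loss = initial − final
WL = 68.84 − 68.13 = 0.71 g

0.71 g


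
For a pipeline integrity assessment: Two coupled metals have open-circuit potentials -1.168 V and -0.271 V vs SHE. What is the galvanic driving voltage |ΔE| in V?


Driving voltage is the absolute potential difference.
|ΔE| = |-1.168 − (-0.271)| = 0.897 V

0.897 V


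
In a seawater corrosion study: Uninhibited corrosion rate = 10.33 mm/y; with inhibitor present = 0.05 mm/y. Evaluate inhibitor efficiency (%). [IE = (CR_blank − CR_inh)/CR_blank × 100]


Apply the inhibitor-efficiency definition: IE = (CR_blank − CR_inh)/CR_blank × 100
IE = (10.33 − 0.05) / 10.33 × 100
IE = 10.28 / 10.33 × 100 = 99.5 %

99.5 %


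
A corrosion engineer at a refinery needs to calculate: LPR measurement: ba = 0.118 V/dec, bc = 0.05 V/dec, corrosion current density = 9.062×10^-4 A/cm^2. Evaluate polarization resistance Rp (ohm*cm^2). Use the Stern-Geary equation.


Apply the Stern-Geary equation: Rp = ba*bc / (2.303*icorr*(ba+bc))
ba*bc = 0.118*0.05 = 0.0059
ba+bc = 0.168; 2.303*icorr*(ba+bc) = 2.303*9.062×10^-4*0.168 = 3.506124×10^-4
Rp = 0.0059 / 3.506124×10^-4 = 16.8 ohm*cm^2

16.8 ohm*cm^2


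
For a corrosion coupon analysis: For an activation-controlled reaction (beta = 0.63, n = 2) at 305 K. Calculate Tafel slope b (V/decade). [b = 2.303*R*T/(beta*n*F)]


Apply the Tafel slope relation: b = 2.303*R*T/(beta*n*F)
Numerator: 2.303 * 8.314 * 305 = 5839.88
Denominator: 0.63 * 2 * 96485 = 121571.1
b = 5839.88 / 121571.1 = 0.048 V/decade

0.048 V/decade


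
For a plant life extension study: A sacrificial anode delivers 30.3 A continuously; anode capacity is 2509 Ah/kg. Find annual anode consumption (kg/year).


Annual consumption = current * hours per year / capacity
Rate = 30.3 * 8760 / 2509 = 105.8 kg/year

105.8 kg/year


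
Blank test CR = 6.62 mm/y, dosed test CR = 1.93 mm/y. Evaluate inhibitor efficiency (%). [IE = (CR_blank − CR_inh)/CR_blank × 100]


Apply the inhibitor-efficiency definition: IE = (CR_blank − CR_inh)/CR_blank × 100
IE = (6.62 − 1.93) / 6.62 × 100
IE = 4.69 / 6.62 × 100 = 70.8 %

70.8 %


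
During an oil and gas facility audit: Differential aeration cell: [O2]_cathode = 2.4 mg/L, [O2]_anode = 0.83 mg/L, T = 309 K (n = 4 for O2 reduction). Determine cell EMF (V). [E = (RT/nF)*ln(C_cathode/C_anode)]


Apply the Nernst concentration-cell relation: E = (RT/nF)*ln(C_cathode/C_anode)
RT/nF = 8.314*309/(4*96485) = 0.00665654 V
ln(2.4/0.83) = 1.0618
E = 0.00665654 * 1.0618 = 0.00707 V

0.00707 V


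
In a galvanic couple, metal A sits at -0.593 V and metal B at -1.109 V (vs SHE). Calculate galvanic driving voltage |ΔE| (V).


Driving voltage is the absolute potential difference.
|ΔE| = |-0.593 − (-1.109)| = 0.516 V

0.516 V


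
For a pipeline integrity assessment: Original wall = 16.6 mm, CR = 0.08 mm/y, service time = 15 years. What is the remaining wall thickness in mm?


Remaining wall = original − CR × time
t = 16.6 − 0.08*15 = 16.6 − 1.2 = 15.4 mm

15.4 mm


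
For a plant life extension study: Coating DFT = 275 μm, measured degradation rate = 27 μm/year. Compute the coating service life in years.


Service life = thickness / degradation rate
Life = 275 / 27 = 10.2 years

10.2 years


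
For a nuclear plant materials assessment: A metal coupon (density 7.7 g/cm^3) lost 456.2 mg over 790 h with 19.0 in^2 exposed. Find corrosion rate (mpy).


Apply the mpy weight-loss relation: CR = 534 * W / (D * A * T)
Numerator: 534 * 456.2 = 243610.8
Denominator: 7.7 * 19.0 * 790 = 115577.0
CR = 243610.8 / 115577.0 = 2.1078 mpy

2.1078 mpy


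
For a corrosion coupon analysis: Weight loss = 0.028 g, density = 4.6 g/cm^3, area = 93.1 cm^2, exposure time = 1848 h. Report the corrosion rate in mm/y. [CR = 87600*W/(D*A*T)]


Apply the mm/y weight-loss relation: CR = 87600 * W / (D * A * T)
Numerator: 87600 * 0.028 = 2452.8
Denominator: 4.6 * 93.1 * 1848 = 791424.48
CR = 2452.8 / 791424.48 = 0.0031 mm/y

0.0031 mm/y


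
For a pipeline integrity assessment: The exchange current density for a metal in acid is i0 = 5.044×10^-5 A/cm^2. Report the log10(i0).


i0 = 5.044×10^-5 A/cm^2
log10(i0) = -4.297

-4.297


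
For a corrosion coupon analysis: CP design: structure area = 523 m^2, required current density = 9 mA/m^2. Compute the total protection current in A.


I = area * current density, then convert mA → A (÷1000)
I = 523 * 9 / 1000 = 4.71 A

4.71 A


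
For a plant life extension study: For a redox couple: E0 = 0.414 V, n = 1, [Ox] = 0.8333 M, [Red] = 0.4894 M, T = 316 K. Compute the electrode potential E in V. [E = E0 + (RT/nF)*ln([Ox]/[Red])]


Apply the Nernst equation: E = E0 + (RT/nF)*ln([Ox]/[Red])
Step 1: RT/nF = 8.314*316/(1*96485) = 0.02722935 V
Step 2: [Ox]/[Red] = 0.8333/0.4894 = 1.702697
Step 3: ln(1.702697) = 0.532213
Step 4: correction = 0.02722935 * 0.532213 = 0.014 V
E = 0.414 + 0.014 = 0.428 V

0.428 V


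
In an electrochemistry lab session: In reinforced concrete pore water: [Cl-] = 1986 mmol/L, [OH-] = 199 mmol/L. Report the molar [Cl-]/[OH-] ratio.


Threshold parameter = [Cl-] / [OH-] (molar basis; both in mmol/L, so units cancel)
Ratio = 1986 / 199 = 9.98

9.98


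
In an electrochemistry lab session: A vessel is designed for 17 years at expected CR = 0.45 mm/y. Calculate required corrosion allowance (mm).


Corrosion allowance = CR × design life
CA = 0.45 * 17 = 7.65 mm

7.65 mm


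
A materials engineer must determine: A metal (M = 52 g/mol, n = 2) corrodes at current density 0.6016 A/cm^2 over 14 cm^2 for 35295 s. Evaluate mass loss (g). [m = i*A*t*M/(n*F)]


Apply Faraday's law: m = i*A*t*M / (n*F)
Total charge passed Q = i*A*t = 0.6016*14*35295 = 297268.608 C
m = Q*M/(n*F) = 297268.608*52/(2*96485) = 80.10555 g

80.10555 g


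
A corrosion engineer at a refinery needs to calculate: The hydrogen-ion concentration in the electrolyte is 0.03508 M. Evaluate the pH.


pH = −log10[H+]
pH = −log10(0.03508) = 1.45

1.45


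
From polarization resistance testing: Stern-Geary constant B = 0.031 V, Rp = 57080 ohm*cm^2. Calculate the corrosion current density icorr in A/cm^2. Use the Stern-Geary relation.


Apply the Stern-Geary relation: icorr = B / Rp
icorr = 0.031 / 57080 = 5.431×10^-7 A/cm^2

5.431×10^-7 A/cm^2


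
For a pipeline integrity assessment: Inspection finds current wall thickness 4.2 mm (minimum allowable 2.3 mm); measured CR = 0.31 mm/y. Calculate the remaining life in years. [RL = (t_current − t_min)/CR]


Apply the remaining-life relation: RL = (t_current − t_min) / CR
RL = (4.2 − 2.3) / 0.31 = 1.9 / 0.31 = 6.1 years

6.1 years


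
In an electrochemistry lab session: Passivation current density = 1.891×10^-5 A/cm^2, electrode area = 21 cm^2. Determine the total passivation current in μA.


I = i_pass * A, then convert A → μA (×10^6)
I = 1.891×10^-5 * 21 * 10^6 = 397.11 μA

397.11 μA


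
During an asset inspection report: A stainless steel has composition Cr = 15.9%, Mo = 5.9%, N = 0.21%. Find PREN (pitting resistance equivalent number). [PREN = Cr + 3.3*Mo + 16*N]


Apply the PREN formula: PREN = Cr + 3.3*Mo + 16*N
PREN = 15.9 + 3.3*5.9 + 16*0.21
PREN = 15.9 + 19.47 + 3.36 = 38.73

38.73


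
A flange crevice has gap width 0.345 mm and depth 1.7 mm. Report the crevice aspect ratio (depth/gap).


Aspect ratio = depth / gap
Ratio = 1.7 / 0.345 = 4.9

4.9


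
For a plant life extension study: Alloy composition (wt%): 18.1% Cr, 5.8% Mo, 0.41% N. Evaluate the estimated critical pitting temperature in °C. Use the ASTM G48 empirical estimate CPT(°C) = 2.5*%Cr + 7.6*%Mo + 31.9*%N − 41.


Apply the ASTM G48 empirical CPT estimate: CPT(°C) = 2.5*%Cr + 7.6*%Mo + 31.9*%N − 41
2.5*18.1 = 45.25; 7.6*5.8 = 44.08; 31.9*0.41 = 13.079
CPT = 45.25 + 44.08 + 13.079 − 41 = 61.409 °C
Rounded to 0.1 °C: CPT ≈ 61.4 °C

61.4 °C


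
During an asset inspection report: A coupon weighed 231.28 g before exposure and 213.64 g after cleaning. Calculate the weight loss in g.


Weight loss = initial − final
WL = 231.28 − 213.64 = 17.64 g

17.64 g


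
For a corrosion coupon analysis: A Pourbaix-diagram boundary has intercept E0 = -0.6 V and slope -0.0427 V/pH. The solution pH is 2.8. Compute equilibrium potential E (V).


Apply the Pourbaix line equation: E = E0 + slope*pH
E = -0.6 + (-0.0427)*2.8 = -0.6 + (-0.11956) = -0.71956 V
Rounded to 4 decimal places: E = -0.7196 V

-0.7196 V


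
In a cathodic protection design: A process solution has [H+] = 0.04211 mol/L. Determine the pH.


pH = −log10[H+]
pH = −log10(0.04211) = 1.38

1.38


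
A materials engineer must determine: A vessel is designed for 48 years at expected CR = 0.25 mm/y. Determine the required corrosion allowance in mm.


Corrosion allowance = CR × design life
CA = 0.25 * 48 = 12.0 mm

12.0 mm


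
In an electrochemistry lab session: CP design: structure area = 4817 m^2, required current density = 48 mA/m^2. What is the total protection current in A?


I = area * current density, then convert mA → A (÷1000)
I = 4817 * 48 / 1000 = 231.22 A

231.22 A


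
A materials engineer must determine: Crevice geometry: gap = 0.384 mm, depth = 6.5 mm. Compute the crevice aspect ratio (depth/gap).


Aspect ratio = depth / gap
Ratio = 6.5 / 0.384 = 16.9

16.9


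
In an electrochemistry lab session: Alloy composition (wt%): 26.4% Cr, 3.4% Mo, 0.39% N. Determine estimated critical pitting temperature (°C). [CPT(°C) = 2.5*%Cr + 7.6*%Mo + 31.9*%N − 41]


Apply the ASTM G48 empirical CPT estimate: CPT(°C) = 2.5*%Cr + 7.6*%Mo + 31.9*%N − 41
2.5*26.4 = 66; 7.6*3.4 = 25.84; 31.9*0.39 = 12.441
CPT = 66 + 25.84 + 12.441 − 41 = 63.281 °C
Rounded to 0.1 °C: CPT ≈ 63.3 °C

63.3 °C


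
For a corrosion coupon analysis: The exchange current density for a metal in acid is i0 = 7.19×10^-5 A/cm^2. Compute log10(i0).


i0 = 7.19×10^-5 A/cm^2
log10(i0) = -4.143

-4.143


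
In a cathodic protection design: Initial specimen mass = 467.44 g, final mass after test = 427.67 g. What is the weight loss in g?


Weight loss = initial − final
WL = 467.44 − 427.67 = 39.77 g

39.77 g


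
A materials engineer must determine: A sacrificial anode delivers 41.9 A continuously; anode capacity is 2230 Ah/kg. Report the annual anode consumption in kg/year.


Annual consumption = current * hours per year / capacity
Rate = 41.9 * 8760 / 2230 = 164.6 kg/year

164.6 kg/year


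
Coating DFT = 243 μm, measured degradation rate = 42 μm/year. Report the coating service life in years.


Service life = thickness / degradation rate
Life = 243 / 42 = 5.8 years

5.8 years


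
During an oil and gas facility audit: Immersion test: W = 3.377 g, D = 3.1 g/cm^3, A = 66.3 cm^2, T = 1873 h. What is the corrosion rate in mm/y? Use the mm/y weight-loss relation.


Apply the mm/y weight-loss relation: CR = 87600 * W / (D * A * T)
Numerator: 87600 * 3.377 = 295825.2
Denominator: 3.1 * 66.3 * 1873 = 384957.69
CR = 295825.2 / 384957.69 = 0.76846 mm/y

0.76846 mm/y


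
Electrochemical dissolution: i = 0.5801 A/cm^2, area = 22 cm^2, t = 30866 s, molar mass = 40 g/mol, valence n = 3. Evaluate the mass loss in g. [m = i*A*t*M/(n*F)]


Apply Faraday's law: m = i*A*t*M / (n*F)
Total charge passed Q = i*A*t = 0.5801*22*30866 = 393918.0652 C
m = Q*M/(n*F) = 393918.0652*40/(3*96485) = 54.43583 g

54.43583 g


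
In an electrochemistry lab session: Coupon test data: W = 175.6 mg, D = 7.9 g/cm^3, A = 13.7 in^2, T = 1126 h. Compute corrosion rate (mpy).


Apply the mpy weight-loss relation: CR = 534 * W / (D * A * T)
Numerator: 534 * 175.6 = 93770.4
Denominator: 7.9 * 13.7 * 1126 = 121866.98
CR = 93770.4 / 121866.98 = 0.769 mpy

0.769 mpy


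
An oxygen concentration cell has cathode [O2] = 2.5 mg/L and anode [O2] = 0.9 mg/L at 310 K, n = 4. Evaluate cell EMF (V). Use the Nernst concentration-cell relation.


Apply the Nernst concentration-cell relation: E = (RT/nF)*ln(C_cathode/C_anode)
RT/nF = 8.314*310/(4*96485) = 0.00667808 V
ln(2.5/0.9) = 1.02165
E = 0.00667808 * 1.02165 = 0.00682 V

0.00682 V


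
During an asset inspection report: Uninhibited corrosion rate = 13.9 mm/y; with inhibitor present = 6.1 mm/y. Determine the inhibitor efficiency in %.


Apply the inhibitor-efficiency definition: IE = (CR_blank − CR_inh)/CR_blank × 100
IE = (13.9 − 6.1) / 13.9 × 100
IE = 7.8 / 13.9 × 100 = 56.1 %

56.1 %


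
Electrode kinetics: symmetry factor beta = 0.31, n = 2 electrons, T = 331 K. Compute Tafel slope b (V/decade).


Apply the Tafel slope relation: b = 2.303*R*T/(beta*n*F)
Numerator: 2.303 * 8.314 * 331 = 6337.7
Denominator: 0.31 * 2 * 96485 = 59820.7
b = 6337.7 / 59820.7 = 0.106 V/decade

0.106 V/decade


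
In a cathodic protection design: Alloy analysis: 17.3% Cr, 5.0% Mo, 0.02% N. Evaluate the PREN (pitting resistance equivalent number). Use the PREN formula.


Apply the PREN formula: PREN = Cr + 3.3*Mo + 16*N
PREN = 17.3 + 3.3*5.0 + 16*0.02
PREN = 17.3 + 16.5 + 0.32 = 34.12

34.12


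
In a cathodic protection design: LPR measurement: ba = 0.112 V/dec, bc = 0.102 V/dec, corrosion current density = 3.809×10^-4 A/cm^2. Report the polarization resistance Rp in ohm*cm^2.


Apply the Stern-Geary equation: Rp = ba*bc / (2.303*icorr*(ba+bc))
ba*bc = 0.112*0.102 = 0.011424
ba+bc = 0.214; 2.303*icorr*(ba+bc) = 2.303*3.809×10^-4*0.214 = 1.8772352×10^-4
Rp = 0.011424 / 1.8772352×10^-4 = 60.86 ohm*cm^2

60.86 ohm*cm^2


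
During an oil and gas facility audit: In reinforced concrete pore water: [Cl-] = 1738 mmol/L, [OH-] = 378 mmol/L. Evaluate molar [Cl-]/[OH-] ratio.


Threshold parameter = [Cl-] / [OH-] (molar basis; both in mmol/L, so units cancel)
Ratio = 1738 / 378 = 4.6

4.6


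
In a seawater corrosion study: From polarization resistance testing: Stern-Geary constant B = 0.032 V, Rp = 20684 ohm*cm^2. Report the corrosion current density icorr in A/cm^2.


Apply the Stern-Geary relation: icorr = B / Rp
icorr = 0.032 / 20684 = 1.547×10^-6 A/cm^2

1.547×10^-6 A/cm^2


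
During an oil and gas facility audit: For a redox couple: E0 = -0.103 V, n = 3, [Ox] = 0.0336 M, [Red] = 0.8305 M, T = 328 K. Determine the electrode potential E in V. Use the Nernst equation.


Apply the Nernst equation: E = E0 + (RT/nF)*ln([Ox]/[Red])
Step 1: RT/nF = 8.314*328/(3*96485) = 0.00942113 V
Step 2: [Ox]/[Red] = 0.0336/0.8305 = 0.040458
Step 3: ln(0.040458) = -3.207491
Step 4: correction = 0.00942113 * -3.207491 = -0.0302 V
E = -0.103 + -0.0302 = -0.1332 V

-0.1332 V


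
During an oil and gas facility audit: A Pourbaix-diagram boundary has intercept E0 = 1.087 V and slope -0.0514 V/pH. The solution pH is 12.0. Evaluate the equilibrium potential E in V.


Apply the Pourbaix line equation: E = E0 + slope*pH
E = 1.087 + (-0.0514)*12.0 = 1.087 + (-0.6168) = 0.4702 V
Rounded to 3 decimal places: E = 0.470 V

0.470 V


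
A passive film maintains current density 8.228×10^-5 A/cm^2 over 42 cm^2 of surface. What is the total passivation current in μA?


I = i_pass * A, then convert A → μA (×10^6)
I = 8.228×10^-5 * 42 * 10^6 = 3455.76 μA

3455.76 μA


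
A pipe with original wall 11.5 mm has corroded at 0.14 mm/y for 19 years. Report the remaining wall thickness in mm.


Remaining wall = original − CR × time
t = 11.5 − 0.14*19 = 11.5 − 2.66 = 8.84 mm

8.84 mm


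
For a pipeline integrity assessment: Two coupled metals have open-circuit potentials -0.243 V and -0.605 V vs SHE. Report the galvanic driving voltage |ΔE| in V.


Driving voltage is the absolute potential difference.
|ΔE| = |-0.243 − (-0.605)| = 0.362 V

0.362 V


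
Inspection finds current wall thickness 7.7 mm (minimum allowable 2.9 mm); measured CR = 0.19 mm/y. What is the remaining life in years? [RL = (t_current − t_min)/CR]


Apply the remaining-life relation: RL = (t_current − t_min) / CR
RL = (7.7 − 2.9) / 0.19 = 4.8 / 0.19 = 25.3 years

25.3 years


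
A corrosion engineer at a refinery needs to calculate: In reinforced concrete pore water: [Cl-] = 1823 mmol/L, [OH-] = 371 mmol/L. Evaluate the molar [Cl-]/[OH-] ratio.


Threshold parameter = [Cl-] / [OH-] (molar basis; both in mmol/L, so units cancel)
Ratio = 1823 / 371 = 4.91

4.91


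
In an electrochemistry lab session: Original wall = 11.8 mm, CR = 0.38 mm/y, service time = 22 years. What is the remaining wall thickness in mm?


Remaining wall = original − CR × time
t = 11.8 − 0.38*22 = 11.8 − 8.36 = 3.44 mm

3.44 mm


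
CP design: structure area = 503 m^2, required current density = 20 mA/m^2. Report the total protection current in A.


I = area * current density, then convert mA → A (÷1000)
I = 503 * 20 / 1000 = 10.06 A

10.06 A


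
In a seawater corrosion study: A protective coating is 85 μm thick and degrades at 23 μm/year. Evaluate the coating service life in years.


Service life = thickness / degradation rate
Life = 85 / 23 = 3.7 years

3.7 years


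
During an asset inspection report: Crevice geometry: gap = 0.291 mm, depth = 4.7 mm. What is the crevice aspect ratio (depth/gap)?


Aspect ratio = depth / gap
Ratio = 4.7 / 0.291 = 16.2

16.2


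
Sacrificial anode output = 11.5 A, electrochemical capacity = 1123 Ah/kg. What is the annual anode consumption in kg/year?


Annual consumption = current * hours per year / capacity
Rate = 11.5 * 8760 / 1123 = 89.7 kg/year

89.7 kg/year
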